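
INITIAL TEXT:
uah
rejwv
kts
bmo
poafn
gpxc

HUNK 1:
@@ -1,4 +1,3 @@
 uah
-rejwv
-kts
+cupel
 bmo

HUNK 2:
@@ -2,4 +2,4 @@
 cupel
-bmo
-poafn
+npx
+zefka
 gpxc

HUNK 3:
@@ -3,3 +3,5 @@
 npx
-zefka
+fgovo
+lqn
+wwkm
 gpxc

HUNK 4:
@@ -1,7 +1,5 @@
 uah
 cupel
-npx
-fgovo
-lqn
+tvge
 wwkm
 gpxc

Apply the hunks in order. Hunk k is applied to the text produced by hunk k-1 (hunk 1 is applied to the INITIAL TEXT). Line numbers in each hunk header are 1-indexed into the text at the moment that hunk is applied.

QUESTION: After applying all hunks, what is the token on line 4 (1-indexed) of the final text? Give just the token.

Hunk 1: at line 1 remove [rejwv,kts] add [cupel] -> 5 lines: uah cupel bmo poafn gpxc
Hunk 2: at line 2 remove [bmo,poafn] add [npx,zefka] -> 5 lines: uah cupel npx zefka gpxc
Hunk 3: at line 3 remove [zefka] add [fgovo,lqn,wwkm] -> 7 lines: uah cupel npx fgovo lqn wwkm gpxc
Hunk 4: at line 1 remove [npx,fgovo,lqn] add [tvge] -> 5 lines: uah cupel tvge wwkm gpxc
Final line 4: wwkm

Answer: wwkm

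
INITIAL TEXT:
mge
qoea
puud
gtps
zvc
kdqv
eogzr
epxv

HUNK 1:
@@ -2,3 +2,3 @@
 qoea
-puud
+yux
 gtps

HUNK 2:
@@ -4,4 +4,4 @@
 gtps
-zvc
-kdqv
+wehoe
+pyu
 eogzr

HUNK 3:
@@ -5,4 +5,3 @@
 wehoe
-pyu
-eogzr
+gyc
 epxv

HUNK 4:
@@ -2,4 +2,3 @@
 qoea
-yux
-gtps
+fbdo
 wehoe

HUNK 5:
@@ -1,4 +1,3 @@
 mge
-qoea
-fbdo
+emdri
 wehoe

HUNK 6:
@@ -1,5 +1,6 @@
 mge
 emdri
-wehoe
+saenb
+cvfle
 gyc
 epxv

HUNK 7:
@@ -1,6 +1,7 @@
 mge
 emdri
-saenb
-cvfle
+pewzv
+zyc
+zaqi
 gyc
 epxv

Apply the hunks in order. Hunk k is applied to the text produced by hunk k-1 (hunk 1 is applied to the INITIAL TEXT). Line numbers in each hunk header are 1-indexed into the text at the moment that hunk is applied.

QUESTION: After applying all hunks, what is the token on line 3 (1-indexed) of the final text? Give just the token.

Answer: pewzv

Derivation:
Hunk 1: at line 2 remove [puud] add [yux] -> 8 lines: mge qoea yux gtps zvc kdqv eogzr epxv
Hunk 2: at line 4 remove [zvc,kdqv] add [wehoe,pyu] -> 8 lines: mge qoea yux gtps wehoe pyu eogzr epxv
Hunk 3: at line 5 remove [pyu,eogzr] add [gyc] -> 7 lines: mge qoea yux gtps wehoe gyc epxv
Hunk 4: at line 2 remove [yux,gtps] add [fbdo] -> 6 lines: mge qoea fbdo wehoe gyc epxv
Hunk 5: at line 1 remove [qoea,fbdo] add [emdri] -> 5 lines: mge emdri wehoe gyc epxv
Hunk 6: at line 1 remove [wehoe] add [saenb,cvfle] -> 6 lines: mge emdri saenb cvfle gyc epxv
Hunk 7: at line 1 remove [saenb,cvfle] add [pewzv,zyc,zaqi] -> 7 lines: mge emdri pewzv zyc zaqi gyc epxv
Final line 3: pewzv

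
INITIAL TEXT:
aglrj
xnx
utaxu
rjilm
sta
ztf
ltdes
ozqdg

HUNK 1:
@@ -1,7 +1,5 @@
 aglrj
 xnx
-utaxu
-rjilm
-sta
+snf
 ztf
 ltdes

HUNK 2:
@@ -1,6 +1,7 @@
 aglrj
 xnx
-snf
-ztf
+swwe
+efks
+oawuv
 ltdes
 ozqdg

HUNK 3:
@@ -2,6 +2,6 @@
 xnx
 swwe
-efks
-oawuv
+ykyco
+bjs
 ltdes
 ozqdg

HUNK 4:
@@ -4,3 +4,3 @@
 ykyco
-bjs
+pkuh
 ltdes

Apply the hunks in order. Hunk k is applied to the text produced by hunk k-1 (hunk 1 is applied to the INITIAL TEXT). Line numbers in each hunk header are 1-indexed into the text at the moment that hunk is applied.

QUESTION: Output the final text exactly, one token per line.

Answer: aglrj
xnx
swwe
ykyco
pkuh
ltdes
ozqdg

Derivation:
Hunk 1: at line 1 remove [utaxu,rjilm,sta] add [snf] -> 6 lines: aglrj xnx snf ztf ltdes ozqdg
Hunk 2: at line 1 remove [snf,ztf] add [swwe,efks,oawuv] -> 7 lines: aglrj xnx swwe efks oawuv ltdes ozqdg
Hunk 3: at line 2 remove [efks,oawuv] add [ykyco,bjs] -> 7 lines: aglrj xnx swwe ykyco bjs ltdes ozqdg
Hunk 4: at line 4 remove [bjs] add [pkuh] -> 7 lines: aglrj xnx swwe ykyco pkuh ltdes ozqdg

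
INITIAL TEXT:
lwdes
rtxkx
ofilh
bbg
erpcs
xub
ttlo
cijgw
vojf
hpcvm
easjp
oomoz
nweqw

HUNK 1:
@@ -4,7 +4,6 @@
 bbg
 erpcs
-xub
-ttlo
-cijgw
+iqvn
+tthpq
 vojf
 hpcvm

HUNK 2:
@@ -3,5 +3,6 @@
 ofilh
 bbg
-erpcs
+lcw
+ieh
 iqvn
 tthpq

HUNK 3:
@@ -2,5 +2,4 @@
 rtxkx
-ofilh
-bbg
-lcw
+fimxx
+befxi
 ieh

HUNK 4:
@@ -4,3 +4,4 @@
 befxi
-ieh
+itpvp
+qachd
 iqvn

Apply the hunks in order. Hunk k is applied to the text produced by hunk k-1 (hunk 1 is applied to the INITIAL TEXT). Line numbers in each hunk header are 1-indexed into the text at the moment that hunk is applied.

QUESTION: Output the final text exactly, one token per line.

Hunk 1: at line 4 remove [xub,ttlo,cijgw] add [iqvn,tthpq] -> 12 lines: lwdes rtxkx ofilh bbg erpcs iqvn tthpq vojf hpcvm easjp oomoz nweqw
Hunk 2: at line 3 remove [erpcs] add [lcw,ieh] -> 13 lines: lwdes rtxkx ofilh bbg lcw ieh iqvn tthpq vojf hpcvm easjp oomoz nweqw
Hunk 3: at line 2 remove [ofilh,bbg,lcw] add [fimxx,befxi] -> 12 lines: lwdes rtxkx fimxx befxi ieh iqvn tthpq vojf hpcvm easjp oomoz nweqw
Hunk 4: at line 4 remove [ieh] add [itpvp,qachd] -> 13 lines: lwdes rtxkx fimxx befxi itpvp qachd iqvn tthpq vojf hpcvm easjp oomoz nweqw

Answer: lwdes
rtxkx
fimxx
befxi
itpvp
qachd
iqvn
tthpq
vojf
hpcvm
easjp
oomoz
nweqw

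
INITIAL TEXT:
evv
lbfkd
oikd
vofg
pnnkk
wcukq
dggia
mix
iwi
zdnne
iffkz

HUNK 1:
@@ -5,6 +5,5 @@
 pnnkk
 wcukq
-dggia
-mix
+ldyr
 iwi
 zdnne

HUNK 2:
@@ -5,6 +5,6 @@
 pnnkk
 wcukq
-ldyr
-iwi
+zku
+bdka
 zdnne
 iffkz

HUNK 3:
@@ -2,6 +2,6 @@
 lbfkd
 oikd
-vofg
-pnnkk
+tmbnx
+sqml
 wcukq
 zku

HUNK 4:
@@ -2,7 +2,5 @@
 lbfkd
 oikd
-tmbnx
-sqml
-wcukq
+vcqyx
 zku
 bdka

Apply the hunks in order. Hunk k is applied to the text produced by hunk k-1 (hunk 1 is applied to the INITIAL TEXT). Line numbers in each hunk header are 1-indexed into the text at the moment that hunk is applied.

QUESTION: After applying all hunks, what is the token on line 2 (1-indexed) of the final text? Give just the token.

Hunk 1: at line 5 remove [dggia,mix] add [ldyr] -> 10 lines: evv lbfkd oikd vofg pnnkk wcukq ldyr iwi zdnne iffkz
Hunk 2: at line 5 remove [ldyr,iwi] add [zku,bdka] -> 10 lines: evv lbfkd oikd vofg pnnkk wcukq zku bdka zdnne iffkz
Hunk 3: at line 2 remove [vofg,pnnkk] add [tmbnx,sqml] -> 10 lines: evv lbfkd oikd tmbnx sqml wcukq zku bdka zdnne iffkz
Hunk 4: at line 2 remove [tmbnx,sqml,wcukq] add [vcqyx] -> 8 lines: evv lbfkd oikd vcqyx zku bdka zdnne iffkz
Final line 2: lbfkd

Answer: lbfkd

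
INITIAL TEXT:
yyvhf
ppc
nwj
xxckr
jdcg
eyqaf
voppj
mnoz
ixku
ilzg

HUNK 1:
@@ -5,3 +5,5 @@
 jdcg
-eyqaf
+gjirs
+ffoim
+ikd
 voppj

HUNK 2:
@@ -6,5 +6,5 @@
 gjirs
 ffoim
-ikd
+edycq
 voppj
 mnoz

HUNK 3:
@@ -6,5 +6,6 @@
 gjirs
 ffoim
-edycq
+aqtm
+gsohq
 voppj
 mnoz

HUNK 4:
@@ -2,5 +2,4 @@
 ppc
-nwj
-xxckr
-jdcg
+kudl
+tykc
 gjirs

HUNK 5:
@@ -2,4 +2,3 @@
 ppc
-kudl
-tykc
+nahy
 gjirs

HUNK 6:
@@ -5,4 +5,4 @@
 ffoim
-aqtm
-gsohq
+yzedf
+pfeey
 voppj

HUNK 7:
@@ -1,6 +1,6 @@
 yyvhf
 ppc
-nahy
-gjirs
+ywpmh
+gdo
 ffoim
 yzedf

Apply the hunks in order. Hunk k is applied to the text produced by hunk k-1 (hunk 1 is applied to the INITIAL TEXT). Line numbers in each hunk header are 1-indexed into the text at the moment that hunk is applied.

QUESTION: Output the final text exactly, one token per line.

Answer: yyvhf
ppc
ywpmh
gdo
ffoim
yzedf
pfeey
voppj
mnoz
ixku
ilzg

Derivation:
Hunk 1: at line 5 remove [eyqaf] add [gjirs,ffoim,ikd] -> 12 lines: yyvhf ppc nwj xxckr jdcg gjirs ffoim ikd voppj mnoz ixku ilzg
Hunk 2: at line 6 remove [ikd] add [edycq] -> 12 lines: yyvhf ppc nwj xxckr jdcg gjirs ffoim edycq voppj mnoz ixku ilzg
Hunk 3: at line 6 remove [edycq] add [aqtm,gsohq] -> 13 lines: yyvhf ppc nwj xxckr jdcg gjirs ffoim aqtm gsohq voppj mnoz ixku ilzg
Hunk 4: at line 2 remove [nwj,xxckr,jdcg] add [kudl,tykc] -> 12 lines: yyvhf ppc kudl tykc gjirs ffoim aqtm gsohq voppj mnoz ixku ilzg
Hunk 5: at line 2 remove [kudl,tykc] add [nahy] -> 11 lines: yyvhf ppc nahy gjirs ffoim aqtm gsohq voppj mnoz ixku ilzg
Hunk 6: at line 5 remove [aqtm,gsohq] add [yzedf,pfeey] -> 11 lines: yyvhf ppc nahy gjirs ffoim yzedf pfeey voppj mnoz ixku ilzg
Hunk 7: at line 1 remove [nahy,gjirs] add [ywpmh,gdo] -> 11 lines: yyvhf ppc ywpmh gdo ffoim yzedf pfeey voppj mnoz ixku ilzg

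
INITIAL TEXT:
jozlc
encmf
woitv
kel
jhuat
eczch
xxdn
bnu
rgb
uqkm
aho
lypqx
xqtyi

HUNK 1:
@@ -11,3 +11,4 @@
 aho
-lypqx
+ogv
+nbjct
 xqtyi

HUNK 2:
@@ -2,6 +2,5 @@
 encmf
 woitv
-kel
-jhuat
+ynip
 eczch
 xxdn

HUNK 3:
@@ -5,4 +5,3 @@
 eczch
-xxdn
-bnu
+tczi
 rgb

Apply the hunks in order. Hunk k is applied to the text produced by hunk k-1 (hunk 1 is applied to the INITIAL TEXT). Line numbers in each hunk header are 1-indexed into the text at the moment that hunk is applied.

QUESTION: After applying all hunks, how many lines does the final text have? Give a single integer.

Answer: 12

Derivation:
Hunk 1: at line 11 remove [lypqx] add [ogv,nbjct] -> 14 lines: jozlc encmf woitv kel jhuat eczch xxdn bnu rgb uqkm aho ogv nbjct xqtyi
Hunk 2: at line 2 remove [kel,jhuat] add [ynip] -> 13 lines: jozlc encmf woitv ynip eczch xxdn bnu rgb uqkm aho ogv nbjct xqtyi
Hunk 3: at line 5 remove [xxdn,bnu] add [tczi] -> 12 lines: jozlc encmf woitv ynip eczch tczi rgb uqkm aho ogv nbjct xqtyi
Final line count: 12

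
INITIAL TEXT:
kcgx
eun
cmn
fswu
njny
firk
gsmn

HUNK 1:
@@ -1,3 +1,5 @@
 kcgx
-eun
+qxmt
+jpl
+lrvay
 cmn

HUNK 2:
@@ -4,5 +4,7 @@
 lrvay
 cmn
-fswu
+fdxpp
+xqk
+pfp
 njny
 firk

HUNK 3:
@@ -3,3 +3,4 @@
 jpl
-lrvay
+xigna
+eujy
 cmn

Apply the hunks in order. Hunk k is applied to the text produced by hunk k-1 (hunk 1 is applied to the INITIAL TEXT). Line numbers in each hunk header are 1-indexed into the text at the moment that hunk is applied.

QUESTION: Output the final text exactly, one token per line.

Hunk 1: at line 1 remove [eun] add [qxmt,jpl,lrvay] -> 9 lines: kcgx qxmt jpl lrvay cmn fswu njny firk gsmn
Hunk 2: at line 4 remove [fswu] add [fdxpp,xqk,pfp] -> 11 lines: kcgx qxmt jpl lrvay cmn fdxpp xqk pfp njny firk gsmn
Hunk 3: at line 3 remove [lrvay] add [xigna,eujy] -> 12 lines: kcgx qxmt jpl xigna eujy cmn fdxpp xqk pfp njny firk gsmn

Answer: kcgx
qxmt
jpl
xigna
eujy
cmn
fdxpp
xqk
pfp
njny
firk
gsmn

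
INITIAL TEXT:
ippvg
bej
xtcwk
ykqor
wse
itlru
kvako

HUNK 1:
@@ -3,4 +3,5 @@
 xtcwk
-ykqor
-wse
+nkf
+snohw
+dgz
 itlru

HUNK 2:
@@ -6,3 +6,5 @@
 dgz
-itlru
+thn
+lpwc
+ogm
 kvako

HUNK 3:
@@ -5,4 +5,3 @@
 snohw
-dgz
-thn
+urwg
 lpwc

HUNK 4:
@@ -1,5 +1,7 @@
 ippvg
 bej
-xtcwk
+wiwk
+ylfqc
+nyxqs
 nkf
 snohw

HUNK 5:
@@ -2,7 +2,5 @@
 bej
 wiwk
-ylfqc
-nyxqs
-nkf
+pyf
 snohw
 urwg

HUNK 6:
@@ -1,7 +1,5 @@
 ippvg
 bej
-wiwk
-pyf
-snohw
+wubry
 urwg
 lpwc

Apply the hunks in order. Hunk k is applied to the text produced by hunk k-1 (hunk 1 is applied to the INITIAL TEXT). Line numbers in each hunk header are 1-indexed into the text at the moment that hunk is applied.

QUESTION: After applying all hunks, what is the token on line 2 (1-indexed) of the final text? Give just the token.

Hunk 1: at line 3 remove [ykqor,wse] add [nkf,snohw,dgz] -> 8 lines: ippvg bej xtcwk nkf snohw dgz itlru kvako
Hunk 2: at line 6 remove [itlru] add [thn,lpwc,ogm] -> 10 lines: ippvg bej xtcwk nkf snohw dgz thn lpwc ogm kvako
Hunk 3: at line 5 remove [dgz,thn] add [urwg] -> 9 lines: ippvg bej xtcwk nkf snohw urwg lpwc ogm kvako
Hunk 4: at line 1 remove [xtcwk] add [wiwk,ylfqc,nyxqs] -> 11 lines: ippvg bej wiwk ylfqc nyxqs nkf snohw urwg lpwc ogm kvako
Hunk 5: at line 2 remove [ylfqc,nyxqs,nkf] add [pyf] -> 9 lines: ippvg bej wiwk pyf snohw urwg lpwc ogm kvako
Hunk 6: at line 1 remove [wiwk,pyf,snohw] add [wubry] -> 7 lines: ippvg bej wubry urwg lpwc ogm kvako
Final line 2: bej

Answer: bej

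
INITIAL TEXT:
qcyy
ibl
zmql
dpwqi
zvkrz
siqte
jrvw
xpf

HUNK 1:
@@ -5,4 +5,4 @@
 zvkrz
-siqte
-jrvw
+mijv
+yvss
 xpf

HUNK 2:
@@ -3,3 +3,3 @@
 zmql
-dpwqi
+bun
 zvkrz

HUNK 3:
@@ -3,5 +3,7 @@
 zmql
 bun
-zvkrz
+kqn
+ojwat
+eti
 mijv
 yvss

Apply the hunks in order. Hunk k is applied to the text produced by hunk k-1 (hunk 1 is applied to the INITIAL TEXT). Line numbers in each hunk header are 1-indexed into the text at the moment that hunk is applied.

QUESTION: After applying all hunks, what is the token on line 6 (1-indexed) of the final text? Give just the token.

Answer: ojwat

Derivation:
Hunk 1: at line 5 remove [siqte,jrvw] add [mijv,yvss] -> 8 lines: qcyy ibl zmql dpwqi zvkrz mijv yvss xpf
Hunk 2: at line 3 remove [dpwqi] add [bun] -> 8 lines: qcyy ibl zmql bun zvkrz mijv yvss xpf
Hunk 3: at line 3 remove [zvkrz] add [kqn,ojwat,eti] -> 10 lines: qcyy ibl zmql bun kqn ojwat eti mijv yvss xpf
Final line 6: ojwat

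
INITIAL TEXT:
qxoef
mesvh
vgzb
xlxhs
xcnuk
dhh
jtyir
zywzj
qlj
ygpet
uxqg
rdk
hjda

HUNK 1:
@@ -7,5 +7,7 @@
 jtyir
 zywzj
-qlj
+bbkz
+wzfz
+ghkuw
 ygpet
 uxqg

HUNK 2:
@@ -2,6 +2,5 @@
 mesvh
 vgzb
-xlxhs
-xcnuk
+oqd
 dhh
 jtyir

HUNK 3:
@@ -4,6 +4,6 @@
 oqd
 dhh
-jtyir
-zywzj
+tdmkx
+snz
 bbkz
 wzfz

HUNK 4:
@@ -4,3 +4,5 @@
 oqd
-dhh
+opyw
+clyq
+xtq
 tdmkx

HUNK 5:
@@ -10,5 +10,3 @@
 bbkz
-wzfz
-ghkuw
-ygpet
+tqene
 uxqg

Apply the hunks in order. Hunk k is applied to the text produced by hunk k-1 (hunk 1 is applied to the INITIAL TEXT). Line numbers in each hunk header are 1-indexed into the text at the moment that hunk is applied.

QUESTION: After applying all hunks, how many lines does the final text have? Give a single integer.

Answer: 14

Derivation:
Hunk 1: at line 7 remove [qlj] add [bbkz,wzfz,ghkuw] -> 15 lines: qxoef mesvh vgzb xlxhs xcnuk dhh jtyir zywzj bbkz wzfz ghkuw ygpet uxqg rdk hjda
Hunk 2: at line 2 remove [xlxhs,xcnuk] add [oqd] -> 14 lines: qxoef mesvh vgzb oqd dhh jtyir zywzj bbkz wzfz ghkuw ygpet uxqg rdk hjda
Hunk 3: at line 4 remove [jtyir,zywzj] add [tdmkx,snz] -> 14 lines: qxoef mesvh vgzb oqd dhh tdmkx snz bbkz wzfz ghkuw ygpet uxqg rdk hjda
Hunk 4: at line 4 remove [dhh] add [opyw,clyq,xtq] -> 16 lines: qxoef mesvh vgzb oqd opyw clyq xtq tdmkx snz bbkz wzfz ghkuw ygpet uxqg rdk hjda
Hunk 5: at line 10 remove [wzfz,ghkuw,ygpet] add [tqene] -> 14 lines: qxoef mesvh vgzb oqd opyw clyq xtq tdmkx snz bbkz tqene uxqg rdk hjda
Final line count: 14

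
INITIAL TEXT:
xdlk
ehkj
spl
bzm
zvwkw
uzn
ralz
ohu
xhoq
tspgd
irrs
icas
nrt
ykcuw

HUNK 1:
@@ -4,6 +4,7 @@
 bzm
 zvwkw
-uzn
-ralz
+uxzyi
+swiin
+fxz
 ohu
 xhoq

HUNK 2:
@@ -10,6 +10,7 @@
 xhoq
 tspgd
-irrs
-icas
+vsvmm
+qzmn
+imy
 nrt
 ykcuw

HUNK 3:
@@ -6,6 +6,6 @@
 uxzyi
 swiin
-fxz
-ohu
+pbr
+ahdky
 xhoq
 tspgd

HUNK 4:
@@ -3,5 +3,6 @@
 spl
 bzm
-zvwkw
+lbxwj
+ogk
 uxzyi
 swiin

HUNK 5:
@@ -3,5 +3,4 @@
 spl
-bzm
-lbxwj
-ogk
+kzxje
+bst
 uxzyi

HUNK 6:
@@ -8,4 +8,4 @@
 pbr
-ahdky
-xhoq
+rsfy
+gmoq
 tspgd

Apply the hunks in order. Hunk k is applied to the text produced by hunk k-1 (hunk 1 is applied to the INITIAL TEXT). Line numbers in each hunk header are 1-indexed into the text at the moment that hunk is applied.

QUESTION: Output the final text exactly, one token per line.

Answer: xdlk
ehkj
spl
kzxje
bst
uxzyi
swiin
pbr
rsfy
gmoq
tspgd
vsvmm
qzmn
imy
nrt
ykcuw

Derivation:
Hunk 1: at line 4 remove [uzn,ralz] add [uxzyi,swiin,fxz] -> 15 lines: xdlk ehkj spl bzm zvwkw uxzyi swiin fxz ohu xhoq tspgd irrs icas nrt ykcuw
Hunk 2: at line 10 remove [irrs,icas] add [vsvmm,qzmn,imy] -> 16 lines: xdlk ehkj spl bzm zvwkw uxzyi swiin fxz ohu xhoq tspgd vsvmm qzmn imy nrt ykcuw
Hunk 3: at line 6 remove [fxz,ohu] add [pbr,ahdky] -> 16 lines: xdlk ehkj spl bzm zvwkw uxzyi swiin pbr ahdky xhoq tspgd vsvmm qzmn imy nrt ykcuw
Hunk 4: at line 3 remove [zvwkw] add [lbxwj,ogk] -> 17 lines: xdlk ehkj spl bzm lbxwj ogk uxzyi swiin pbr ahdky xhoq tspgd vsvmm qzmn imy nrt ykcuw
Hunk 5: at line 3 remove [bzm,lbxwj,ogk] add [kzxje,bst] -> 16 lines: xdlk ehkj spl kzxje bst uxzyi swiin pbr ahdky xhoq tspgd vsvmm qzmn imy nrt ykcuw
Hunk 6: at line 8 remove [ahdky,xhoq] add [rsfy,gmoq] -> 16 lines: xdlk ehkj spl kzxje bst uxzyi swiin pbr rsfy gmoq tspgd vsvmm qzmn imy nrt ykcuw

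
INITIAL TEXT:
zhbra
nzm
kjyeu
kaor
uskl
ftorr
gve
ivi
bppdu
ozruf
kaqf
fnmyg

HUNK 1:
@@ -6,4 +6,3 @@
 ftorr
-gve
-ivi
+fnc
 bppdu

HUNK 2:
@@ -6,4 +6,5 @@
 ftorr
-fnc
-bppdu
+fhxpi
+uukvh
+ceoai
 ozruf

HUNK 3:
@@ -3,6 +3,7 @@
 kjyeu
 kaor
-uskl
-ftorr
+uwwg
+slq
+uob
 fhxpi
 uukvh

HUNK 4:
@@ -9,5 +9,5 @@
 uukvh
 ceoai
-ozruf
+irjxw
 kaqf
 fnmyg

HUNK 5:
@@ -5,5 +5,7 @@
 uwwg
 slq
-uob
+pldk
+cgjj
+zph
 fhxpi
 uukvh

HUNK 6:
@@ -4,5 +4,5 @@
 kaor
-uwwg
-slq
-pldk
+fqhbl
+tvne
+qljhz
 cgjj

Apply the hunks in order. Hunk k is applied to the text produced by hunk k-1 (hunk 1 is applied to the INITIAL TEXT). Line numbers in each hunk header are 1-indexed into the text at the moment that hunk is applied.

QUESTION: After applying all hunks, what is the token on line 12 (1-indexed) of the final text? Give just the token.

Hunk 1: at line 6 remove [gve,ivi] add [fnc] -> 11 lines: zhbra nzm kjyeu kaor uskl ftorr fnc bppdu ozruf kaqf fnmyg
Hunk 2: at line 6 remove [fnc,bppdu] add [fhxpi,uukvh,ceoai] -> 12 lines: zhbra nzm kjyeu kaor uskl ftorr fhxpi uukvh ceoai ozruf kaqf fnmyg
Hunk 3: at line 3 remove [uskl,ftorr] add [uwwg,slq,uob] -> 13 lines: zhbra nzm kjyeu kaor uwwg slq uob fhxpi uukvh ceoai ozruf kaqf fnmyg
Hunk 4: at line 9 remove [ozruf] add [irjxw] -> 13 lines: zhbra nzm kjyeu kaor uwwg slq uob fhxpi uukvh ceoai irjxw kaqf fnmyg
Hunk 5: at line 5 remove [uob] add [pldk,cgjj,zph] -> 15 lines: zhbra nzm kjyeu kaor uwwg slq pldk cgjj zph fhxpi uukvh ceoai irjxw kaqf fnmyg
Hunk 6: at line 4 remove [uwwg,slq,pldk] add [fqhbl,tvne,qljhz] -> 15 lines: zhbra nzm kjyeu kaor fqhbl tvne qljhz cgjj zph fhxpi uukvh ceoai irjxw kaqf fnmyg
Final line 12: ceoai

Answer: ceoai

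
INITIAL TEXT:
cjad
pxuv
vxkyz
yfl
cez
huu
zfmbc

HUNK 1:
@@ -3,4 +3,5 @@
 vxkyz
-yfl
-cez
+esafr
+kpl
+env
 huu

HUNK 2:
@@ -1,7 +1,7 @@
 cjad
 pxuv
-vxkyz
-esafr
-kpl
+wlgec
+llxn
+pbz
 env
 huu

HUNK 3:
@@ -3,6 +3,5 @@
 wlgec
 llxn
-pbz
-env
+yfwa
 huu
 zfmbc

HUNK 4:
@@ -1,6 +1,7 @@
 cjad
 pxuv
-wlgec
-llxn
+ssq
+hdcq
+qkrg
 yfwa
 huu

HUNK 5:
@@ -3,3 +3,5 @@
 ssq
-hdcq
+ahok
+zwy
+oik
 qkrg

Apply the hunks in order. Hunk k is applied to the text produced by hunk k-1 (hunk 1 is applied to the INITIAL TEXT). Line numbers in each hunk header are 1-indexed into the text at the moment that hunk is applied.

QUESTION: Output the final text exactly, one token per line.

Hunk 1: at line 3 remove [yfl,cez] add [esafr,kpl,env] -> 8 lines: cjad pxuv vxkyz esafr kpl env huu zfmbc
Hunk 2: at line 1 remove [vxkyz,esafr,kpl] add [wlgec,llxn,pbz] -> 8 lines: cjad pxuv wlgec llxn pbz env huu zfmbc
Hunk 3: at line 3 remove [pbz,env] add [yfwa] -> 7 lines: cjad pxuv wlgec llxn yfwa huu zfmbc
Hunk 4: at line 1 remove [wlgec,llxn] add [ssq,hdcq,qkrg] -> 8 lines: cjad pxuv ssq hdcq qkrg yfwa huu zfmbc
Hunk 5: at line 3 remove [hdcq] add [ahok,zwy,oik] -> 10 lines: cjad pxuv ssq ahok zwy oik qkrg yfwa huu zfmbc

Answer: cjad
pxuv
ssq
ahok
zwy
oik
qkrg
yfwa
huu
zfmbc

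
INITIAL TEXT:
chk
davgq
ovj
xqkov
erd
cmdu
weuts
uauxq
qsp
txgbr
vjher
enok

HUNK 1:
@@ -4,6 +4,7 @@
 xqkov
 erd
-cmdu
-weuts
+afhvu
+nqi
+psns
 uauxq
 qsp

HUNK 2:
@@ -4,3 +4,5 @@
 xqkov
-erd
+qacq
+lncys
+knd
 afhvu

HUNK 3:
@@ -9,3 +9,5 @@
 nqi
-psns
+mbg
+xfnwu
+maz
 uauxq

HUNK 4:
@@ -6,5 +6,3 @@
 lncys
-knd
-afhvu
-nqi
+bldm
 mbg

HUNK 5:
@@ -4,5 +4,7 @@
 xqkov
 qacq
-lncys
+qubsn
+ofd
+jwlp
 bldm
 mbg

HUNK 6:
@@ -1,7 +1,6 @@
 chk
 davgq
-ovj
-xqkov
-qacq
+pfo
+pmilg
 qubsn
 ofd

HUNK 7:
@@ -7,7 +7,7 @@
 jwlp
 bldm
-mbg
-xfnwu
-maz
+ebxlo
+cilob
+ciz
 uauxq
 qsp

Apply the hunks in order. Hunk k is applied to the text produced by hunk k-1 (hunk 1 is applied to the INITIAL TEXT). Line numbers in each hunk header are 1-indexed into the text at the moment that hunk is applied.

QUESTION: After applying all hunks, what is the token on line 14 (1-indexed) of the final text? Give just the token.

Hunk 1: at line 4 remove [cmdu,weuts] add [afhvu,nqi,psns] -> 13 lines: chk davgq ovj xqkov erd afhvu nqi psns uauxq qsp txgbr vjher enok
Hunk 2: at line 4 remove [erd] add [qacq,lncys,knd] -> 15 lines: chk davgq ovj xqkov qacq lncys knd afhvu nqi psns uauxq qsp txgbr vjher enok
Hunk 3: at line 9 remove [psns] add [mbg,xfnwu,maz] -> 17 lines: chk davgq ovj xqkov qacq lncys knd afhvu nqi mbg xfnwu maz uauxq qsp txgbr vjher enok
Hunk 4: at line 6 remove [knd,afhvu,nqi] add [bldm] -> 15 lines: chk davgq ovj xqkov qacq lncys bldm mbg xfnwu maz uauxq qsp txgbr vjher enok
Hunk 5: at line 4 remove [lncys] add [qubsn,ofd,jwlp] -> 17 lines: chk davgq ovj xqkov qacq qubsn ofd jwlp bldm mbg xfnwu maz uauxq qsp txgbr vjher enok
Hunk 6: at line 1 remove [ovj,xqkov,qacq] add [pfo,pmilg] -> 16 lines: chk davgq pfo pmilg qubsn ofd jwlp bldm mbg xfnwu maz uauxq qsp txgbr vjher enok
Hunk 7: at line 7 remove [mbg,xfnwu,maz] add [ebxlo,cilob,ciz] -> 16 lines: chk davgq pfo pmilg qubsn ofd jwlp bldm ebxlo cilob ciz uauxq qsp txgbr vjher enok
Final line 14: txgbr

Answer: txgbr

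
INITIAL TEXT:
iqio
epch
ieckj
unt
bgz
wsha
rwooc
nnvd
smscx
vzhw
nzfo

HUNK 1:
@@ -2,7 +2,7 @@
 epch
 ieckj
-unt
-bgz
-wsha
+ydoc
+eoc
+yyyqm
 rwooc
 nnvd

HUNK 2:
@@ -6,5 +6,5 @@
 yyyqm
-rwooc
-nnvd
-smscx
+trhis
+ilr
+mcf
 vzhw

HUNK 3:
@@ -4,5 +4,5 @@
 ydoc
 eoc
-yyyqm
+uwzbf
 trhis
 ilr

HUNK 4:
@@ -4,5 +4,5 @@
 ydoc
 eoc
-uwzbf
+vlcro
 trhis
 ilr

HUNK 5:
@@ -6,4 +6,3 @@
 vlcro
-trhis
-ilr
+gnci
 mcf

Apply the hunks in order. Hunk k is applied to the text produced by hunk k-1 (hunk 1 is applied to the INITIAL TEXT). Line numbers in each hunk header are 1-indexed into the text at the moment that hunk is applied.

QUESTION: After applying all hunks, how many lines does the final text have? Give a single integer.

Answer: 10

Derivation:
Hunk 1: at line 2 remove [unt,bgz,wsha] add [ydoc,eoc,yyyqm] -> 11 lines: iqio epch ieckj ydoc eoc yyyqm rwooc nnvd smscx vzhw nzfo
Hunk 2: at line 6 remove [rwooc,nnvd,smscx] add [trhis,ilr,mcf] -> 11 lines: iqio epch ieckj ydoc eoc yyyqm trhis ilr mcf vzhw nzfo
Hunk 3: at line 4 remove [yyyqm] add [uwzbf] -> 11 lines: iqio epch ieckj ydoc eoc uwzbf trhis ilr mcf vzhw nzfo
Hunk 4: at line 4 remove [uwzbf] add [vlcro] -> 11 lines: iqio epch ieckj ydoc eoc vlcro trhis ilr mcf vzhw nzfo
Hunk 5: at line 6 remove [trhis,ilr] add [gnci] -> 10 lines: iqio epch ieckj ydoc eoc vlcro gnci mcf vzhw nzfo
Final line count: 10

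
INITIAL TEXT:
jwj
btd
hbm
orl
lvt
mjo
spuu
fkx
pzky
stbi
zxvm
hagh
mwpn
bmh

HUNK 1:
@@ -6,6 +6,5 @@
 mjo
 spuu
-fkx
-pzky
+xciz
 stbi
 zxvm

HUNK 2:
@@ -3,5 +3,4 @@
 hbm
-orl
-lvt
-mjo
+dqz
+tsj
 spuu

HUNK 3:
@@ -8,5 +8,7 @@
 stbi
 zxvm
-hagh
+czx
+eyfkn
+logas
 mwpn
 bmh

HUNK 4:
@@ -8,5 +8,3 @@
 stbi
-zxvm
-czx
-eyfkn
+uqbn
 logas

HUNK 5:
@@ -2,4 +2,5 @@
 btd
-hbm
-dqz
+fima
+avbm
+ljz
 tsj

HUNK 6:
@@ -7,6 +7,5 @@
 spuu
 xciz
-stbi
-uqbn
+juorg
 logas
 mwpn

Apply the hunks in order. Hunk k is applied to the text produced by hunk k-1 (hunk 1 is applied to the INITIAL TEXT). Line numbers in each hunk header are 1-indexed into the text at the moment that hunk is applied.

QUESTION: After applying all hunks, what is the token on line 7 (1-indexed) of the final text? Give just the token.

Answer: spuu

Derivation:
Hunk 1: at line 6 remove [fkx,pzky] add [xciz] -> 13 lines: jwj btd hbm orl lvt mjo spuu xciz stbi zxvm hagh mwpn bmh
Hunk 2: at line 3 remove [orl,lvt,mjo] add [dqz,tsj] -> 12 lines: jwj btd hbm dqz tsj spuu xciz stbi zxvm hagh mwpn bmh
Hunk 3: at line 8 remove [hagh] add [czx,eyfkn,logas] -> 14 lines: jwj btd hbm dqz tsj spuu xciz stbi zxvm czx eyfkn logas mwpn bmh
Hunk 4: at line 8 remove [zxvm,czx,eyfkn] add [uqbn] -> 12 lines: jwj btd hbm dqz tsj spuu xciz stbi uqbn logas mwpn bmh
Hunk 5: at line 2 remove [hbm,dqz] add [fima,avbm,ljz] -> 13 lines: jwj btd fima avbm ljz tsj spuu xciz stbi uqbn logas mwpn bmh
Hunk 6: at line 7 remove [stbi,uqbn] add [juorg] -> 12 lines: jwj btd fima avbm ljz tsj spuu xciz juorg logas mwpn bmh
Final line 7: spuu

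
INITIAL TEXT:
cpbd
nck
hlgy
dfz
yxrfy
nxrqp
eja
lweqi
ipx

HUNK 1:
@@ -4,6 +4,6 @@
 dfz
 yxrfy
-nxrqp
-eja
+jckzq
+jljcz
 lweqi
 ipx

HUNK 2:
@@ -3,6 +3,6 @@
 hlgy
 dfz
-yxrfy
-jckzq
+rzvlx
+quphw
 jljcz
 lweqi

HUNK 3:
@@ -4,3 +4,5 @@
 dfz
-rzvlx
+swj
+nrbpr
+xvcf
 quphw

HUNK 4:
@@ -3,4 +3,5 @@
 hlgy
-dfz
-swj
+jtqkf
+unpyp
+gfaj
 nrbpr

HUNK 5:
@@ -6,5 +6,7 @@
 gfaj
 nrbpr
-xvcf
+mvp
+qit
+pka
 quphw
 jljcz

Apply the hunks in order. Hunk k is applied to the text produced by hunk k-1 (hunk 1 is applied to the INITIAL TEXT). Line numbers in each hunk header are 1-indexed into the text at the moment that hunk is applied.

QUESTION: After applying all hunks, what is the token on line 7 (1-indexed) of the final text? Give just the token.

Answer: nrbpr

Derivation:
Hunk 1: at line 4 remove [nxrqp,eja] add [jckzq,jljcz] -> 9 lines: cpbd nck hlgy dfz yxrfy jckzq jljcz lweqi ipx
Hunk 2: at line 3 remove [yxrfy,jckzq] add [rzvlx,quphw] -> 9 lines: cpbd nck hlgy dfz rzvlx quphw jljcz lweqi ipx
Hunk 3: at line 4 remove [rzvlx] add [swj,nrbpr,xvcf] -> 11 lines: cpbd nck hlgy dfz swj nrbpr xvcf quphw jljcz lweqi ipx
Hunk 4: at line 3 remove [dfz,swj] add [jtqkf,unpyp,gfaj] -> 12 lines: cpbd nck hlgy jtqkf unpyp gfaj nrbpr xvcf quphw jljcz lweqi ipx
Hunk 5: at line 6 remove [xvcf] add [mvp,qit,pka] -> 14 lines: cpbd nck hlgy jtqkf unpyp gfaj nrbpr mvp qit pka quphw jljcz lweqi ipx
Final line 7: nrbpr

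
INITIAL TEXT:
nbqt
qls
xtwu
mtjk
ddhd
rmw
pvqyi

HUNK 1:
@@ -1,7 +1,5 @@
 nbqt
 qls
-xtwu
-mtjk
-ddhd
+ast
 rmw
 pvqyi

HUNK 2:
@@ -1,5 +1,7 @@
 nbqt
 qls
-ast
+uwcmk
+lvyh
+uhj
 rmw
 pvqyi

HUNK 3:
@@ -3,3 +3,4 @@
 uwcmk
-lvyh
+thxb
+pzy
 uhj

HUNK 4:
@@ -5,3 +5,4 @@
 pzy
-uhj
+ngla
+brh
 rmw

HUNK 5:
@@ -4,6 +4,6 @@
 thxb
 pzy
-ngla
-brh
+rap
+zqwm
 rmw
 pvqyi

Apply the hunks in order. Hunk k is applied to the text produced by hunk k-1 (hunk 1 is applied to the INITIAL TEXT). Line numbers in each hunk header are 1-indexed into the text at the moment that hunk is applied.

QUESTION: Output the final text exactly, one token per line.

Hunk 1: at line 1 remove [xtwu,mtjk,ddhd] add [ast] -> 5 lines: nbqt qls ast rmw pvqyi
Hunk 2: at line 1 remove [ast] add [uwcmk,lvyh,uhj] -> 7 lines: nbqt qls uwcmk lvyh uhj rmw pvqyi
Hunk 3: at line 3 remove [lvyh] add [thxb,pzy] -> 8 lines: nbqt qls uwcmk thxb pzy uhj rmw pvqyi
Hunk 4: at line 5 remove [uhj] add [ngla,brh] -> 9 lines: nbqt qls uwcmk thxb pzy ngla brh rmw pvqyi
Hunk 5: at line 4 remove [ngla,brh] add [rap,zqwm] -> 9 lines: nbqt qls uwcmk thxb pzy rap zqwm rmw pvqyi

Answer: nbqt
qls
uwcmk
thxb
pzy
rap
zqwm
rmw
pvqyi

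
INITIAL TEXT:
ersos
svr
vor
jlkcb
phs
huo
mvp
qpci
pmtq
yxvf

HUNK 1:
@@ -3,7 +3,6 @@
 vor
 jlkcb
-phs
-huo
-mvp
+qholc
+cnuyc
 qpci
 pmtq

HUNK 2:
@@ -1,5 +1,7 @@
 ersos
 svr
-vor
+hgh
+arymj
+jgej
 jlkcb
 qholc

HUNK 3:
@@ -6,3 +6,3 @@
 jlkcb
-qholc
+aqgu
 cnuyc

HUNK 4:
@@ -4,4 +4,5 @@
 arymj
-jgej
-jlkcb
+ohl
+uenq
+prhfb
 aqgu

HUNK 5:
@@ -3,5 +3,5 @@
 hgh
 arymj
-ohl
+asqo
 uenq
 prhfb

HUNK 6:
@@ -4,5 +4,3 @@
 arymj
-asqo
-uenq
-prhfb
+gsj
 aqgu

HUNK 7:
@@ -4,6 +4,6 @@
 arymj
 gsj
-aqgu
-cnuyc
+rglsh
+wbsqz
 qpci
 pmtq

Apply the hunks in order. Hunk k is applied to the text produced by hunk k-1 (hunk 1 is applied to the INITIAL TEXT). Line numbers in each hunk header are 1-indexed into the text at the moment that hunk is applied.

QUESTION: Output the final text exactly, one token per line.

Answer: ersos
svr
hgh
arymj
gsj
rglsh
wbsqz
qpci
pmtq
yxvf

Derivation:
Hunk 1: at line 3 remove [phs,huo,mvp] add [qholc,cnuyc] -> 9 lines: ersos svr vor jlkcb qholc cnuyc qpci pmtq yxvf
Hunk 2: at line 1 remove [vor] add [hgh,arymj,jgej] -> 11 lines: ersos svr hgh arymj jgej jlkcb qholc cnuyc qpci pmtq yxvf
Hunk 3: at line 6 remove [qholc] add [aqgu] -> 11 lines: ersos svr hgh arymj jgej jlkcb aqgu cnuyc qpci pmtq yxvf
Hunk 4: at line 4 remove [jgej,jlkcb] add [ohl,uenq,prhfb] -> 12 lines: ersos svr hgh arymj ohl uenq prhfb aqgu cnuyc qpci pmtq yxvf
Hunk 5: at line 3 remove [ohl] add [asqo] -> 12 lines: ersos svr hgh arymj asqo uenq prhfb aqgu cnuyc qpci pmtq yxvf
Hunk 6: at line 4 remove [asqo,uenq,prhfb] add [gsj] -> 10 lines: ersos svr hgh arymj gsj aqgu cnuyc qpci pmtq yxvf
Hunk 7: at line 4 remove [aqgu,cnuyc] add [rglsh,wbsqz] -> 10 lines: ersos svr hgh arymj gsj rglsh wbsqz qpci pmtq yxvf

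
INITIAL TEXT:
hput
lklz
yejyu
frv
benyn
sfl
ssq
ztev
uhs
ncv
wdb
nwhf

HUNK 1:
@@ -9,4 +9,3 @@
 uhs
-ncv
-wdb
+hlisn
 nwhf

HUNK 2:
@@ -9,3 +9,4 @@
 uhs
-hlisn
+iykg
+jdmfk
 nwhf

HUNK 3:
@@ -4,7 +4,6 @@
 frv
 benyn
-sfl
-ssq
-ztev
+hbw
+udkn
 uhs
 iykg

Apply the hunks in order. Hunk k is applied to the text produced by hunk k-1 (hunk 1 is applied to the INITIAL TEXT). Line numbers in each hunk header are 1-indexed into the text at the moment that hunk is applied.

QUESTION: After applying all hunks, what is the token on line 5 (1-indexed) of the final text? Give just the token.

Answer: benyn

Derivation:
Hunk 1: at line 9 remove [ncv,wdb] add [hlisn] -> 11 lines: hput lklz yejyu frv benyn sfl ssq ztev uhs hlisn nwhf
Hunk 2: at line 9 remove [hlisn] add [iykg,jdmfk] -> 12 lines: hput lklz yejyu frv benyn sfl ssq ztev uhs iykg jdmfk nwhf
Hunk 3: at line 4 remove [sfl,ssq,ztev] add [hbw,udkn] -> 11 lines: hput lklz yejyu frv benyn hbw udkn uhs iykg jdmfk nwhf
Final line 5: benyn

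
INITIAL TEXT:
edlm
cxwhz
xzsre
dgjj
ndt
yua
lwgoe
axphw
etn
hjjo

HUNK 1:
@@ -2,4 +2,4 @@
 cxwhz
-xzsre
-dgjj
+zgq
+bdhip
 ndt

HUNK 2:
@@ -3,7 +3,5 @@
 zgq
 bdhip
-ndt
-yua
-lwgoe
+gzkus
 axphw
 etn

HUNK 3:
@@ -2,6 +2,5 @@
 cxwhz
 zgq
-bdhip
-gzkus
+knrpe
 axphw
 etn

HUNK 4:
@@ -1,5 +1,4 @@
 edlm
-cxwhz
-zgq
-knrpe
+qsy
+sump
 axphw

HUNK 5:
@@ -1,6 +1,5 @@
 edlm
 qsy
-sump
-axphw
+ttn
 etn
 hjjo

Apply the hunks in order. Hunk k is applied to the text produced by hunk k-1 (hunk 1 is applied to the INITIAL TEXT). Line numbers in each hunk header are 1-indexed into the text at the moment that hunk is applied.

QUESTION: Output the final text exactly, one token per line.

Answer: edlm
qsy
ttn
etn
hjjo

Derivation:
Hunk 1: at line 2 remove [xzsre,dgjj] add [zgq,bdhip] -> 10 lines: edlm cxwhz zgq bdhip ndt yua lwgoe axphw etn hjjo
Hunk 2: at line 3 remove [ndt,yua,lwgoe] add [gzkus] -> 8 lines: edlm cxwhz zgq bdhip gzkus axphw etn hjjo
Hunk 3: at line 2 remove [bdhip,gzkus] add [knrpe] -> 7 lines: edlm cxwhz zgq knrpe axphw etn hjjo
Hunk 4: at line 1 remove [cxwhz,zgq,knrpe] add [qsy,sump] -> 6 lines: edlm qsy sump axphw etn hjjo
Hunk 5: at line 1 remove [sump,axphw] add [ttn] -> 5 lines: edlm qsy ttn etn hjjo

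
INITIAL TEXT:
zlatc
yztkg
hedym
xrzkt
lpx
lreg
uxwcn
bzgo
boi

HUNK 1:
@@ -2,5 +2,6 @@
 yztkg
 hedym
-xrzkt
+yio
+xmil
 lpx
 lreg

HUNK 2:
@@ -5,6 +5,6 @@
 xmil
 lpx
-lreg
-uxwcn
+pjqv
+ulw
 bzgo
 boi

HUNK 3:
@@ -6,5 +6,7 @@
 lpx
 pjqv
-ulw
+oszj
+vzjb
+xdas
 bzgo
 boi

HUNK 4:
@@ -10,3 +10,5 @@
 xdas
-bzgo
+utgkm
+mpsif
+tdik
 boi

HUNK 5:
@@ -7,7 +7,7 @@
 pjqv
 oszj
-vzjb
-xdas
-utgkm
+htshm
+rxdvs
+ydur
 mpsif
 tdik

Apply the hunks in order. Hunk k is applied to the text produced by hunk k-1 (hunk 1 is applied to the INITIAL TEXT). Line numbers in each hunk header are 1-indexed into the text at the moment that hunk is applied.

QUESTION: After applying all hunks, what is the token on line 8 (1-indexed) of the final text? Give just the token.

Answer: oszj

Derivation:
Hunk 1: at line 2 remove [xrzkt] add [yio,xmil] -> 10 lines: zlatc yztkg hedym yio xmil lpx lreg uxwcn bzgo boi
Hunk 2: at line 5 remove [lreg,uxwcn] add [pjqv,ulw] -> 10 lines: zlatc yztkg hedym yio xmil lpx pjqv ulw bzgo boi
Hunk 3: at line 6 remove [ulw] add [oszj,vzjb,xdas] -> 12 lines: zlatc yztkg hedym yio xmil lpx pjqv oszj vzjb xdas bzgo boi
Hunk 4: at line 10 remove [bzgo] add [utgkm,mpsif,tdik] -> 14 lines: zlatc yztkg hedym yio xmil lpx pjqv oszj vzjb xdas utgkm mpsif tdik boi
Hunk 5: at line 7 remove [vzjb,xdas,utgkm] add [htshm,rxdvs,ydur] -> 14 lines: zlatc yztkg hedym yio xmil lpx pjqv oszj htshm rxdvs ydur mpsif tdik boi
Final line 8: oszj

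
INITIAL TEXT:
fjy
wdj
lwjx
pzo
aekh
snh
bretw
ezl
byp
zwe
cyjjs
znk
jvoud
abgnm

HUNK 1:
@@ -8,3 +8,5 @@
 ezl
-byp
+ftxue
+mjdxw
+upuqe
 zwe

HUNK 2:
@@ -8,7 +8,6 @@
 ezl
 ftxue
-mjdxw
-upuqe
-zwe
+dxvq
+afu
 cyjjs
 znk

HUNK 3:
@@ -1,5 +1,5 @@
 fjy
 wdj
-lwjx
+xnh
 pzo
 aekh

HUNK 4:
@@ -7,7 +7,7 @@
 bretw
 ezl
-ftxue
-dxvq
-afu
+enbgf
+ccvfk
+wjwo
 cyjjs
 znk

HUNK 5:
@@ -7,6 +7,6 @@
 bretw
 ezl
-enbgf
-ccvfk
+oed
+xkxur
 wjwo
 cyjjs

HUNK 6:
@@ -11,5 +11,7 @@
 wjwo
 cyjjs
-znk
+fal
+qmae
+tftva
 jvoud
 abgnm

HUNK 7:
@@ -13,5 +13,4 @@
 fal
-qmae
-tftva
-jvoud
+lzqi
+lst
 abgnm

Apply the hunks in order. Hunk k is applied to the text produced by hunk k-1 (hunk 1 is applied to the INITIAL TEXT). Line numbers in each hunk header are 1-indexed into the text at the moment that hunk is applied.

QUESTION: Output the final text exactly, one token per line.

Hunk 1: at line 8 remove [byp] add [ftxue,mjdxw,upuqe] -> 16 lines: fjy wdj lwjx pzo aekh snh bretw ezl ftxue mjdxw upuqe zwe cyjjs znk jvoud abgnm
Hunk 2: at line 8 remove [mjdxw,upuqe,zwe] add [dxvq,afu] -> 15 lines: fjy wdj lwjx pzo aekh snh bretw ezl ftxue dxvq afu cyjjs znk jvoud abgnm
Hunk 3: at line 1 remove [lwjx] add [xnh] -> 15 lines: fjy wdj xnh pzo aekh snh bretw ezl ftxue dxvq afu cyjjs znk jvoud abgnm
Hunk 4: at line 7 remove [ftxue,dxvq,afu] add [enbgf,ccvfk,wjwo] -> 15 lines: fjy wdj xnh pzo aekh snh bretw ezl enbgf ccvfk wjwo cyjjs znk jvoud abgnm
Hunk 5: at line 7 remove [enbgf,ccvfk] add [oed,xkxur] -> 15 lines: fjy wdj xnh pzo aekh snh bretw ezl oed xkxur wjwo cyjjs znk jvoud abgnm
Hunk 6: at line 11 remove [znk] add [fal,qmae,tftva] -> 17 lines: fjy wdj xnh pzo aekh snh bretw ezl oed xkxur wjwo cyjjs fal qmae tftva jvoud abgnm
Hunk 7: at line 13 remove [qmae,tftva,jvoud] add [lzqi,lst] -> 16 lines: fjy wdj xnh pzo aekh snh bretw ezl oed xkxur wjwo cyjjs fal lzqi lst abgnm

Answer: fjy
wdj
xnh
pzo
aekh
snh
bretw
ezl
oed
xkxur
wjwo
cyjjs
fal
lzqi
lst
abgnm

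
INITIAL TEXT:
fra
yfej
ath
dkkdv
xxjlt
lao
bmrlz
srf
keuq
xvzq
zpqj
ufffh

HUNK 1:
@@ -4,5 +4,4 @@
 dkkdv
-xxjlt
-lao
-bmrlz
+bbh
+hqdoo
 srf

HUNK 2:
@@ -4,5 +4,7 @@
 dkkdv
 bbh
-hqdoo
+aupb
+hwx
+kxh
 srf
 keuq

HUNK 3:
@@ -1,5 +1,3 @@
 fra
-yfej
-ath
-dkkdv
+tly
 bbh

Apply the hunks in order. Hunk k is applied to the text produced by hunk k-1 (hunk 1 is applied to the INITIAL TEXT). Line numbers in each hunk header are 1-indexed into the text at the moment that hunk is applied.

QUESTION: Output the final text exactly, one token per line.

Answer: fra
tly
bbh
aupb
hwx
kxh
srf
keuq
xvzq
zpqj
ufffh

Derivation:
Hunk 1: at line 4 remove [xxjlt,lao,bmrlz] add [bbh,hqdoo] -> 11 lines: fra yfej ath dkkdv bbh hqdoo srf keuq xvzq zpqj ufffh
Hunk 2: at line 4 remove [hqdoo] add [aupb,hwx,kxh] -> 13 lines: fra yfej ath dkkdv bbh aupb hwx kxh srf keuq xvzq zpqj ufffh
Hunk 3: at line 1 remove [yfej,ath,dkkdv] add [tly] -> 11 lines: fra tly bbh aupb hwx kxh srf keuq xvzq zpqj ufffh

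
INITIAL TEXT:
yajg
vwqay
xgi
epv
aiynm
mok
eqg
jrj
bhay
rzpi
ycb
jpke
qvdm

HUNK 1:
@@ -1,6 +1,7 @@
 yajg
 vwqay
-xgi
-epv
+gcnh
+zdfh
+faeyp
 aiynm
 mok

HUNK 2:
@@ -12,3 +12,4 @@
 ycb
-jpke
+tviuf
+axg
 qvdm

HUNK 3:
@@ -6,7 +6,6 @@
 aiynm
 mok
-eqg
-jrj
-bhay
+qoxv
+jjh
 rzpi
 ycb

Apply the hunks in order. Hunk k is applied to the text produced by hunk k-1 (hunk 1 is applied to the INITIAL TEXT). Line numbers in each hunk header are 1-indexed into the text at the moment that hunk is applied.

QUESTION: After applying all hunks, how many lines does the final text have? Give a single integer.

Answer: 14

Derivation:
Hunk 1: at line 1 remove [xgi,epv] add [gcnh,zdfh,faeyp] -> 14 lines: yajg vwqay gcnh zdfh faeyp aiynm mok eqg jrj bhay rzpi ycb jpke qvdm
Hunk 2: at line 12 remove [jpke] add [tviuf,axg] -> 15 lines: yajg vwqay gcnh zdfh faeyp aiynm mok eqg jrj bhay rzpi ycb tviuf axg qvdm
Hunk 3: at line 6 remove [eqg,jrj,bhay] add [qoxv,jjh] -> 14 lines: yajg vwqay gcnh zdfh faeyp aiynm mok qoxv jjh rzpi ycb tviuf axg qvdm
Final line count: 14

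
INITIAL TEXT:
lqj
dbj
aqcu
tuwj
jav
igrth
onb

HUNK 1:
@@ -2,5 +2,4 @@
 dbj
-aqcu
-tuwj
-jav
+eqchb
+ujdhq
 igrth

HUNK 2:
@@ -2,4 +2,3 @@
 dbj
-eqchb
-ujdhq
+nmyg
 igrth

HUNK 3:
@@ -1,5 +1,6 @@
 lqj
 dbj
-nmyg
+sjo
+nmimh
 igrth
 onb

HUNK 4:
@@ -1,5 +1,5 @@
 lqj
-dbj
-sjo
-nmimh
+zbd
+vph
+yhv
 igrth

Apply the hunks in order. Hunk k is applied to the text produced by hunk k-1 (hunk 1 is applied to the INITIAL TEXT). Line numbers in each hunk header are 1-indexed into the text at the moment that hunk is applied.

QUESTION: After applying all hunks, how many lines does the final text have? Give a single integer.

Hunk 1: at line 2 remove [aqcu,tuwj,jav] add [eqchb,ujdhq] -> 6 lines: lqj dbj eqchb ujdhq igrth onb
Hunk 2: at line 2 remove [eqchb,ujdhq] add [nmyg] -> 5 lines: lqj dbj nmyg igrth onb
Hunk 3: at line 1 remove [nmyg] add [sjo,nmimh] -> 6 lines: lqj dbj sjo nmimh igrth onb
Hunk 4: at line 1 remove [dbj,sjo,nmimh] add [zbd,vph,yhv] -> 6 lines: lqj zbd vph yhv igrth onb
Final line count: 6

Answer: 6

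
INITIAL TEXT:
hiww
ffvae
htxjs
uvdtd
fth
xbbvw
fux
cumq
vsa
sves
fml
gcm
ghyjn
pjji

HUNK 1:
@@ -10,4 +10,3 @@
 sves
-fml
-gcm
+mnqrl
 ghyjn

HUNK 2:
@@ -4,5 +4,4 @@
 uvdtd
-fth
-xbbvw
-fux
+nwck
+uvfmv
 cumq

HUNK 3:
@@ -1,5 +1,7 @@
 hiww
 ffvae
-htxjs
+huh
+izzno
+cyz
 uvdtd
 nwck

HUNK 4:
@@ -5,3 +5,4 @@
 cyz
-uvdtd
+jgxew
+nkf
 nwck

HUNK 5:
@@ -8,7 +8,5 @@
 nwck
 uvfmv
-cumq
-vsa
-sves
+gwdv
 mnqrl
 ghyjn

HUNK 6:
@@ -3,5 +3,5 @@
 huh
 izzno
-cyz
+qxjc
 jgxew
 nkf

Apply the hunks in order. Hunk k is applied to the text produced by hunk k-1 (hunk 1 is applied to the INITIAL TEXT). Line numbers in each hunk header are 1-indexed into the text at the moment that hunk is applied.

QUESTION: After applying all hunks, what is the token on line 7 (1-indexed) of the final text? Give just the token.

Hunk 1: at line 10 remove [fml,gcm] add [mnqrl] -> 13 lines: hiww ffvae htxjs uvdtd fth xbbvw fux cumq vsa sves mnqrl ghyjn pjji
Hunk 2: at line 4 remove [fth,xbbvw,fux] add [nwck,uvfmv] -> 12 lines: hiww ffvae htxjs uvdtd nwck uvfmv cumq vsa sves mnqrl ghyjn pjji
Hunk 3: at line 1 remove [htxjs] add [huh,izzno,cyz] -> 14 lines: hiww ffvae huh izzno cyz uvdtd nwck uvfmv cumq vsa sves mnqrl ghyjn pjji
Hunk 4: at line 5 remove [uvdtd] add [jgxew,nkf] -> 15 lines: hiww ffvae huh izzno cyz jgxew nkf nwck uvfmv cumq vsa sves mnqrl ghyjn pjji
Hunk 5: at line 8 remove [cumq,vsa,sves] add [gwdv] -> 13 lines: hiww ffvae huh izzno cyz jgxew nkf nwck uvfmv gwdv mnqrl ghyjn pjji
Hunk 6: at line 3 remove [cyz] add [qxjc] -> 13 lines: hiww ffvae huh izzno qxjc jgxew nkf nwck uvfmv gwdv mnqrl ghyjn pjji
Final line 7: nkf

Answer: nkf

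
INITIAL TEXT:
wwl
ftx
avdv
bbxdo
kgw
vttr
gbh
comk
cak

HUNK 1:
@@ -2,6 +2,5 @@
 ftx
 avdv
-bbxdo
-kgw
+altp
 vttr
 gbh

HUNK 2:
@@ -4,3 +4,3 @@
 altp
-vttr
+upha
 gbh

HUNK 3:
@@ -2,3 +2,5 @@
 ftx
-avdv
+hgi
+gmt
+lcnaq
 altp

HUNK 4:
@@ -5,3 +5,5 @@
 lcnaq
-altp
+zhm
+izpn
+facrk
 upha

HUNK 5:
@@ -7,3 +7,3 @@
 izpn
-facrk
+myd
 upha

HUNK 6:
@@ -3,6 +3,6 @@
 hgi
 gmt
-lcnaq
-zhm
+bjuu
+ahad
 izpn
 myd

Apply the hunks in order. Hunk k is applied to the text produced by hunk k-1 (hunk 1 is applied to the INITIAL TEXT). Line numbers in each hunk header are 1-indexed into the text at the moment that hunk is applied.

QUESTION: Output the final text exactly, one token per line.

Hunk 1: at line 2 remove [bbxdo,kgw] add [altp] -> 8 lines: wwl ftx avdv altp vttr gbh comk cak
Hunk 2: at line 4 remove [vttr] add [upha] -> 8 lines: wwl ftx avdv altp upha gbh comk cak
Hunk 3: at line 2 remove [avdv] add [hgi,gmt,lcnaq] -> 10 lines: wwl ftx hgi gmt lcnaq altp upha gbh comk cak
Hunk 4: at line 5 remove [altp] add [zhm,izpn,facrk] -> 12 lines: wwl ftx hgi gmt lcnaq zhm izpn facrk upha gbh comk cak
Hunk 5: at line 7 remove [facrk] add [myd] -> 12 lines: wwl ftx hgi gmt lcnaq zhm izpn myd upha gbh comk cak
Hunk 6: at line 3 remove [lcnaq,zhm] add [bjuu,ahad] -> 12 lines: wwl ftx hgi gmt bjuu ahad izpn myd upha gbh comk cak

Answer: wwl
ftx
hgi
gmt
bjuu
ahad
izpn
myd
upha
gbh
comk
cak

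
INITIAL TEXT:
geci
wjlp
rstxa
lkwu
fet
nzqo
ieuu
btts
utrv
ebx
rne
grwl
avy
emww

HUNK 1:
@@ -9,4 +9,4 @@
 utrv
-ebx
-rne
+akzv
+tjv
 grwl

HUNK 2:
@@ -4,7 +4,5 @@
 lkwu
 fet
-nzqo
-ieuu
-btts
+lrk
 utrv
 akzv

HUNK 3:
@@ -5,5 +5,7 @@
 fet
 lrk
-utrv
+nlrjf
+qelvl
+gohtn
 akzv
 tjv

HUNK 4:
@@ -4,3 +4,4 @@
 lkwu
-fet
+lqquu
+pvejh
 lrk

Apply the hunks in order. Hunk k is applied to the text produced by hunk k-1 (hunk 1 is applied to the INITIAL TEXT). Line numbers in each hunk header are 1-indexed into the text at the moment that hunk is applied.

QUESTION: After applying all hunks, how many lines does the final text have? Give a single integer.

Answer: 15

Derivation:
Hunk 1: at line 9 remove [ebx,rne] add [akzv,tjv] -> 14 lines: geci wjlp rstxa lkwu fet nzqo ieuu btts utrv akzv tjv grwl avy emww
Hunk 2: at line 4 remove [nzqo,ieuu,btts] add [lrk] -> 12 lines: geci wjlp rstxa lkwu fet lrk utrv akzv tjv grwl avy emww
Hunk 3: at line 5 remove [utrv] add [nlrjf,qelvl,gohtn] -> 14 lines: geci wjlp rstxa lkwu fet lrk nlrjf qelvl gohtn akzv tjv grwl avy emww
Hunk 4: at line 4 remove [fet] add [lqquu,pvejh] -> 15 lines: geci wjlp rstxa lkwu lqquu pvejh lrk nlrjf qelvl gohtn akzv tjv grwl avy emww
Final line count: 15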